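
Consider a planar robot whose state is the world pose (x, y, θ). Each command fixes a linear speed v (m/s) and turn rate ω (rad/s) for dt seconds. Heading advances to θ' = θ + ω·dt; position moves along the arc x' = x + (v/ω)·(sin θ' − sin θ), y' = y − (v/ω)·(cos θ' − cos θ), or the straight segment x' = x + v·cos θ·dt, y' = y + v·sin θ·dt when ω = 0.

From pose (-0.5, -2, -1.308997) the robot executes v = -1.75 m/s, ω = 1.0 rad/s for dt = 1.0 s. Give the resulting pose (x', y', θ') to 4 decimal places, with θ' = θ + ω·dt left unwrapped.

θ' = -1.3090 + 1.0·1.0 = -0.3090
R = v/ω = -1.75/1.0 = -1.7500
x' = -0.5 + -1.7500·(sin -0.3090 − sin -1.3090) = -1.6582
y' = -2 − -1.7500·(cos -0.3090 − cos -1.3090) = -0.7858

(-1.6582, -0.7858, -0.3090)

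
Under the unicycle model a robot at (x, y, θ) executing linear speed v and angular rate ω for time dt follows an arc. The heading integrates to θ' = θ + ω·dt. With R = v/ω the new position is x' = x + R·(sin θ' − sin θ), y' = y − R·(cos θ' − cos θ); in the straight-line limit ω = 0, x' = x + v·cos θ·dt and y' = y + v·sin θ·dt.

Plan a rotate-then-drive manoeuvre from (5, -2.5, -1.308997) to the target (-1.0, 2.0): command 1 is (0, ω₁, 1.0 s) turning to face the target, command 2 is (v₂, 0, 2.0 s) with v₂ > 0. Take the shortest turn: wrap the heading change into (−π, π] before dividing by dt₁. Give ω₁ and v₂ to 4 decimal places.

heading to target = atan2(2−-2.5, -1−5) = 2.4981
Δθ = wrap(2.4981 − -1.3090) = -2.4761; ω₁ = Δθ/dt₁ = -2.4761
distance = √((-1−5)² + (2−-2.5)²) = 7.5000; v₂ = distance/dt₂ = 3.7500

ω₁ = -2.4761, v₂ = 3.7500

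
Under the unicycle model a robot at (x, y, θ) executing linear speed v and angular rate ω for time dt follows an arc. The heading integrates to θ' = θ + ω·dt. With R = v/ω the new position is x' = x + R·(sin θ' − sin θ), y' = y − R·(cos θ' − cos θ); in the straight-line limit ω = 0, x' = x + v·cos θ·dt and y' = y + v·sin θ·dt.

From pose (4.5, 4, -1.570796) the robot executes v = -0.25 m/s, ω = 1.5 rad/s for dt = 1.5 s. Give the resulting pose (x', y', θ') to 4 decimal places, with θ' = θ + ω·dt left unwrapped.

(4.2286, 4.1297, 0.6792)

θ' = -1.5708 + 1.5·1.5 = 0.6792
R = v/ω = -0.25/1.5 = -0.1667
x' = 4.5 + -0.1667·(sin 0.6792 − sin -1.5708) = 4.2286
y' = 4 − -0.1667·(cos 0.6792 − cos -1.5708) = 4.1297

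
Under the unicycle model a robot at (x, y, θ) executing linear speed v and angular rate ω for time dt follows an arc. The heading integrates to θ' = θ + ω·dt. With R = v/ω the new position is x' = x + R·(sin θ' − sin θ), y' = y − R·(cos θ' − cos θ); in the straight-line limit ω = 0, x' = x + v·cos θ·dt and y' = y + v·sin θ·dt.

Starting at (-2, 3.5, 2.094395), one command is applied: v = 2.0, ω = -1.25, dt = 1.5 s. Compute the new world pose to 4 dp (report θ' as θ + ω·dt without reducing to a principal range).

(-0.9626, 5.8616, 0.2194)

θ' = 2.0944 + -1.25·1.5 = 0.2194
R = v/ω = 2.0/-1.25 = -1.6000
x' = -2 + -1.6000·(sin 0.2194 − sin 2.0944) = -0.9626
y' = 3.5 − -1.6000·(cos 0.2194 − cos 2.0944) = 5.8616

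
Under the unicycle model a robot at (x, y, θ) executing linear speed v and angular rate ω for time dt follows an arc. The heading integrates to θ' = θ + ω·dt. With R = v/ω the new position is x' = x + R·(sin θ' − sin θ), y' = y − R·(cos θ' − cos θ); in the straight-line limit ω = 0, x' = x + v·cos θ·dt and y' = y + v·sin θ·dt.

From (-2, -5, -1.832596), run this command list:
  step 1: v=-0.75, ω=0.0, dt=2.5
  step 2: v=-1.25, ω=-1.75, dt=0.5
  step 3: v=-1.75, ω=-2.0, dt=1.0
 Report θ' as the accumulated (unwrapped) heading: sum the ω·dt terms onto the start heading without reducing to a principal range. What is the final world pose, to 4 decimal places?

step 1: θ'=-1.8326 (straight) → pose (-1.5147, -3.1889, -1.8326)
step 2: θ'=-2.7076 (R=0.7143) → pose (-1.1251, -2.7257, -2.7076)
step 3: θ'=-4.7076 (R=0.8750) → pose (0.1178, -3.5154, -4.7076)

(0.1178, -3.5154, -4.7076)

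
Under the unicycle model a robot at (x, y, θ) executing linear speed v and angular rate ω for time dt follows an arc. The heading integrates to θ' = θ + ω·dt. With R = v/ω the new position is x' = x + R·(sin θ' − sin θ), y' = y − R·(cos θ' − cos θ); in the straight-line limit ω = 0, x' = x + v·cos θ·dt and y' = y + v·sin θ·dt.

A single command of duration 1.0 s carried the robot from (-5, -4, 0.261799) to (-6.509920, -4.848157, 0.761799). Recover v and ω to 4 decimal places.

Δθ = 0.761799 − 0.261799 = 0.500000
ω = Δθ/dt = 0.500000/1.0 = 0.5000
R = Δx/(sin θ' − sin θ) = -3.5000
v = R·ω = -3.5000·0.5000 = -1.7500

v = -1.7500, ω = 0.5000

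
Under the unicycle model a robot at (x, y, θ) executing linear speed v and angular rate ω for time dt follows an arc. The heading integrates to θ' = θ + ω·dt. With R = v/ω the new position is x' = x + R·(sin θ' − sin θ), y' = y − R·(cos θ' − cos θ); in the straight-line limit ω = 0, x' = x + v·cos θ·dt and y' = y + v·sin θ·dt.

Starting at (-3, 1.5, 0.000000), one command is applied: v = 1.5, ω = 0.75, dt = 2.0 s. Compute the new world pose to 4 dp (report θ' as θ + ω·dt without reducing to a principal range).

(-1.0050, 3.3585, 1.5000)

θ' = 0.0000 + 0.75·2.0 = 1.5000
R = v/ω = 1.5/0.75 = 2.0000
x' = -3 + 2.0000·(sin 1.5000 − sin 0.0000) = -1.0050
y' = 1.5 − 2.0000·(cos 1.5000 − cos 0.0000) = 3.3585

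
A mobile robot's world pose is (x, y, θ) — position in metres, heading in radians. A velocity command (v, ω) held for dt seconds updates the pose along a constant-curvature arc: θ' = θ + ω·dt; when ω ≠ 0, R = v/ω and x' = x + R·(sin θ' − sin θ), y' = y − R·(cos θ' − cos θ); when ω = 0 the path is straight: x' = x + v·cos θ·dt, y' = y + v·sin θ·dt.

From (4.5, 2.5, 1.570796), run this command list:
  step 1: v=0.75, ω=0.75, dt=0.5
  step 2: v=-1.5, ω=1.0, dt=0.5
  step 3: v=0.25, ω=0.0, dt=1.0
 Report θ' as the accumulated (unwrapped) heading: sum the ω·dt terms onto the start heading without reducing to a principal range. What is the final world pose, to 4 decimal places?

step 1: θ'=1.9458 (R=1.0000) → pose (4.4305, 2.8663, 1.9458)
step 2: θ'=2.4458 (R=-1.5000) → pose (4.8648, 2.2644, 2.4458)
step 3: θ'=2.4458 (straight) → pose (4.6729, 2.4246, 2.4458)

(4.6729, 2.4246, 2.4458)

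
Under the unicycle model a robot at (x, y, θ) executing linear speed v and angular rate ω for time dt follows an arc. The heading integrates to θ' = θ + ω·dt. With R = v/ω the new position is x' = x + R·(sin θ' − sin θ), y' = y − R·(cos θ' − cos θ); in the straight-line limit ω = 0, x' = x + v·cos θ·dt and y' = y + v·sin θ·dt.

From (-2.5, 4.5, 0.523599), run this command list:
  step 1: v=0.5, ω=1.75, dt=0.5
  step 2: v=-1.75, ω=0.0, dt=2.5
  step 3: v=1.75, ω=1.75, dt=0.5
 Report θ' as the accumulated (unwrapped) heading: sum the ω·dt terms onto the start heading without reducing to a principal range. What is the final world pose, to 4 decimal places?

step 1: θ'=1.3986 (R=0.2857) → pose (-2.3614, 4.6985, 1.3986)
step 2: θ'=1.3986 (straight) → pose (-3.1110, 0.3882, 1.3986)
step 3: θ'=2.2736 (R=1.0000) → pose (-3.3332, 1.2059, 2.2736)

(-3.3332, 1.2059, 2.2736)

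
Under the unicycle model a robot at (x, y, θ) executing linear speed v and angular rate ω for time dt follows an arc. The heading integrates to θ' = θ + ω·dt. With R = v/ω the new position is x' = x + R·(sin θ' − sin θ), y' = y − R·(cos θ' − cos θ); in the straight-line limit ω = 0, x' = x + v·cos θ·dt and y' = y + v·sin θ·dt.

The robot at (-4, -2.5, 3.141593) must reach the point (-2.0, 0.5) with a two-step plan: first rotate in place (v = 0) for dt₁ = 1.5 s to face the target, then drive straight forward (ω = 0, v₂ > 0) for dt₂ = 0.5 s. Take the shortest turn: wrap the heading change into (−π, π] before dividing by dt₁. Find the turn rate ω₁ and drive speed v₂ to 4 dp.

ω₁ = -1.4392, v₂ = 7.2111

heading to target = atan2(0.5−-2.5, -2−-4) = 0.9828
Δθ = wrap(0.9828 − 3.1416) = -2.1588; ω₁ = Δθ/dt₁ = -1.4392
distance = √((-2−-4)² + (0.5−-2.5)²) = 3.6056; v₂ = distance/dt₂ = 7.2111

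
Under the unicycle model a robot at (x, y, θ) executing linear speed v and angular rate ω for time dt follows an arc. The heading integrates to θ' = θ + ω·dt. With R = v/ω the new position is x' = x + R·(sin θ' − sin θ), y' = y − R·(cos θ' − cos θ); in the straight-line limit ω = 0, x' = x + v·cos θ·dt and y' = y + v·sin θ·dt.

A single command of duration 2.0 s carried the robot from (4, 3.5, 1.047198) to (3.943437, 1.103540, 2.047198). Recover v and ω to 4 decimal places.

v = -1.2500, ω = 0.5000

Δθ = 2.047198 − 1.047198 = 1.000000
ω = Δθ/dt = 1.000000/2.0 = 0.5000
R = −Δy/(cos θ' − cos θ) = -2.5000
v = R·ω = -2.5000·0.5000 = -1.2500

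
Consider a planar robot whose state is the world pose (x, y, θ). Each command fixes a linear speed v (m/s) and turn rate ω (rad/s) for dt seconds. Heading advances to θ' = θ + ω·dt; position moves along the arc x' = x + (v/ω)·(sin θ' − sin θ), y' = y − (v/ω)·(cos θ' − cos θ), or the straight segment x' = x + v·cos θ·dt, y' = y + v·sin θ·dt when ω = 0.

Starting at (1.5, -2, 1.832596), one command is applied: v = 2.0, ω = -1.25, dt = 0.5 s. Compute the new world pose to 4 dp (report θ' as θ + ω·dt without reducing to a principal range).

θ' = 1.8326 + -1.25·0.5 = 1.2076
R = v/ω = 2.0/-1.25 = -1.6000
x' = 1.5 + -1.6000·(sin 1.2076 − sin 1.8326) = 1.5499
y' = -2 − -1.6000·(cos 1.2076 − cos 1.8326) = -1.0175

(1.5499, -1.0175, 1.2076)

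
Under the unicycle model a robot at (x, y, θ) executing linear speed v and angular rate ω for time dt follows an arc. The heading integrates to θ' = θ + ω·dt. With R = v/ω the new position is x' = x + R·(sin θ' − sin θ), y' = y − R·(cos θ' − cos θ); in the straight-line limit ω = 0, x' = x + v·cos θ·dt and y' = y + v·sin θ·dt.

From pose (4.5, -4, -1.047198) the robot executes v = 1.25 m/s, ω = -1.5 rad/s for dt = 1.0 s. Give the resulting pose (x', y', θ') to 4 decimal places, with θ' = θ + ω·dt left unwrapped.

θ' = -1.0472 + -1.5·1.0 = -2.5472
R = v/ω = 1.25/-1.5 = -0.8333
x' = 4.5 + -0.8333·(sin -2.5472 − sin -1.0472) = 4.2450
y' = -4 − -0.8333·(cos -2.5472 − cos -1.0472) = -5.1071

(4.2450, -5.1071, -2.5472)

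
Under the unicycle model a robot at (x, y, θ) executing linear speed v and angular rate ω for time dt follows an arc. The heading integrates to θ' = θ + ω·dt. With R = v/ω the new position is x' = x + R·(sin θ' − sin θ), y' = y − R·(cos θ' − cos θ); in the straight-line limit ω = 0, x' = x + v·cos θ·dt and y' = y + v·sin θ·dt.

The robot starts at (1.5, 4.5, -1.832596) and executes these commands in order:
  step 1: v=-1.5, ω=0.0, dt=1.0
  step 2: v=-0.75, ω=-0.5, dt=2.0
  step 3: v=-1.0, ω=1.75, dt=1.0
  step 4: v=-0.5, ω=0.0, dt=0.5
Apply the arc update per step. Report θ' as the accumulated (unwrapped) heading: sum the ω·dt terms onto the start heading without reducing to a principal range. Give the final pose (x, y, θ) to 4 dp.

step 1: θ'=-1.8326 (straight) → pose (1.8882, 5.9489, -1.8326)
step 2: θ'=-2.8326 (R=1.5000) → pose (2.8810, 6.9896, -2.8326)
step 3: θ'=-1.0826 (R=-0.5714) → pose (3.2119, 7.8020, -1.0826)
step 4: θ'=-1.0826 (straight) → pose (3.0946, 8.0228, -1.0826)

(3.0946, 8.0228, -1.0826)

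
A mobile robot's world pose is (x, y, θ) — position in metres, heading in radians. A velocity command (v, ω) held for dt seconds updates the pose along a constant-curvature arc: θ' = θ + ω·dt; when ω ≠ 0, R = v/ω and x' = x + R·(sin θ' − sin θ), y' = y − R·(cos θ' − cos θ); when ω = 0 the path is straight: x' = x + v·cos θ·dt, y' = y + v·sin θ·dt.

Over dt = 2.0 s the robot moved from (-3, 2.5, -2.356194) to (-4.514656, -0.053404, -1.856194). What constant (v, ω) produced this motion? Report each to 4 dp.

Δθ = -1.856194 − -2.356194 = 0.500000
ω = Δθ/dt = 0.500000/2.0 = 0.2500
R = −Δy/(cos θ' − cos θ) = 6.0000
v = R·ω = 6.0000·0.2500 = 1.5000

v = 1.5000, ω = 0.2500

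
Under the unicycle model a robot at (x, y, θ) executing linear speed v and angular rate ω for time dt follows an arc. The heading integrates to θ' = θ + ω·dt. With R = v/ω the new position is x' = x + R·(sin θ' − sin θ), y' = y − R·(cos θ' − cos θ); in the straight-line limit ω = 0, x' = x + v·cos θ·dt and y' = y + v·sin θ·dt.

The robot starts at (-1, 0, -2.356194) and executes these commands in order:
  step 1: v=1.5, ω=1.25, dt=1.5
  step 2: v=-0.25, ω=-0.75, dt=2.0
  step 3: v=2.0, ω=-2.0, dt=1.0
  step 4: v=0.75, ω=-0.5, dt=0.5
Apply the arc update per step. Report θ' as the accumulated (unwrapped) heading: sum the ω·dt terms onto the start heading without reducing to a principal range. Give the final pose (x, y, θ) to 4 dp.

(-2.7327, -1.4452, -4.2312)

step 1: θ'=-0.4812 (R=1.2000) → pose (-0.7069, -1.9123, -0.4812)
step 2: θ'=-1.9812 (R=0.3333) → pose (-0.8583, -1.4838, -1.9812)
step 3: θ'=-3.9812 (R=-1.0000) → pose (-2.5196, -1.7526, -3.9812)
step 4: θ'=-4.2312 (R=-1.5000) → pose (-2.7327, -1.4452, -4.2312)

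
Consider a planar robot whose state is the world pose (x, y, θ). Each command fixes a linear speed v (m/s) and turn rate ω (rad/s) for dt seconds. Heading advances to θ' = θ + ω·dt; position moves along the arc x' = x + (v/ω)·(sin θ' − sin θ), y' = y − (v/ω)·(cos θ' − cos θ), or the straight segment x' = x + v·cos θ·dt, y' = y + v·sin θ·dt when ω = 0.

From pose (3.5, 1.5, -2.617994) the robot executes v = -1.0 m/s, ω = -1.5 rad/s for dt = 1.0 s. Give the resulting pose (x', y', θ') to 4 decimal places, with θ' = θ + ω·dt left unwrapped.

θ' = -2.6180 + -1.5·1.0 = -4.1180
R = v/ω = -1.0/-1.5 = 0.6667
x' = 3.5 + 0.6667·(sin -4.1180 − sin -2.6180) = 4.3857
y' = 1.5 − 0.6667·(cos -4.1180 − cos -2.6180) = 1.2960

(4.3857, 1.2960, -4.1180)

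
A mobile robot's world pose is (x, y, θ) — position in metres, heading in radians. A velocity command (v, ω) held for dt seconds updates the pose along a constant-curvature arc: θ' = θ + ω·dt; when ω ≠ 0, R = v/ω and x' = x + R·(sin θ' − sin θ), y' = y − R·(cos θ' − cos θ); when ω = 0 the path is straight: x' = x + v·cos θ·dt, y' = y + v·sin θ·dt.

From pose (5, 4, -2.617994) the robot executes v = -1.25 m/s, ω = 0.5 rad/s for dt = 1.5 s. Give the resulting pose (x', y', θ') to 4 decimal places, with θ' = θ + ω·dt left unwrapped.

θ' = -2.6180 + 0.5·1.5 = -1.8680
R = v/ω = -1.25/0.5 = -2.5000
x' = 5 + -2.5000·(sin -1.8680 − sin -2.6180) = 6.1404
y' = 4 − -2.5000·(cos -1.8680 − cos -2.6180) = 5.4330

(6.1404, 5.4330, -1.8680)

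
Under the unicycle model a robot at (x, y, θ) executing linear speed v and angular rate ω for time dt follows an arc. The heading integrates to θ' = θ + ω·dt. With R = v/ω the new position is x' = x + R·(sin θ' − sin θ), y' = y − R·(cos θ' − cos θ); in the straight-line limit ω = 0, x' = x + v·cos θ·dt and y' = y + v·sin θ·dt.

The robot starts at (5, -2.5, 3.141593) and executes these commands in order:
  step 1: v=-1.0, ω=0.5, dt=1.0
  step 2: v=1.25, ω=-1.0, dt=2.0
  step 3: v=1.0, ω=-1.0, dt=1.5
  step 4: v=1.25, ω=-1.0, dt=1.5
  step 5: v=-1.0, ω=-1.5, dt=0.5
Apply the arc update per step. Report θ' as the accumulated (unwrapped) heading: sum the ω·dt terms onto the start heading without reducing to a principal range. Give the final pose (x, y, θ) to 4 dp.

(6.4465, -0.6780, -2.1084)

step 1: θ'=3.6416 (R=-2.0000) → pose (5.9589, -2.2552, 3.6416)
step 2: θ'=1.6416 (R=-1.2500) → pose (4.1127, -1.2466, 1.6416)
step 3: θ'=0.1416 (R=-1.0000) → pose (4.9691, -0.1859, 0.1416)
step 4: θ'=-1.3584 (R=-1.2500) → pose (6.3674, -1.1599, -1.3584)
step 5: θ'=-2.1084 (R=0.6667) → pose (6.4465, -0.6780, -2.1084)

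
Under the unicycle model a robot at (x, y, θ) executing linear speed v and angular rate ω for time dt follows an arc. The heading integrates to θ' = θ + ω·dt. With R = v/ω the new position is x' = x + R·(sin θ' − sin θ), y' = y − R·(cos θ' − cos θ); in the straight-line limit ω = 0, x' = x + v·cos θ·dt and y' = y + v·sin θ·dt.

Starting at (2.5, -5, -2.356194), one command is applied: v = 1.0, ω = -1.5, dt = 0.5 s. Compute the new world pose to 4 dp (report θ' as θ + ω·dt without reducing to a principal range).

θ' = -2.3562 + -1.5·0.5 = -3.1062
R = v/ω = 1.0/-1.5 = -0.6667
x' = 2.5 + -0.6667·(sin -3.1062 − sin -2.3562) = 2.0522
y' = -5 − -0.6667·(cos -3.1062 − cos -2.3562) = -5.1948

(2.0522, -5.1948, -3.1062)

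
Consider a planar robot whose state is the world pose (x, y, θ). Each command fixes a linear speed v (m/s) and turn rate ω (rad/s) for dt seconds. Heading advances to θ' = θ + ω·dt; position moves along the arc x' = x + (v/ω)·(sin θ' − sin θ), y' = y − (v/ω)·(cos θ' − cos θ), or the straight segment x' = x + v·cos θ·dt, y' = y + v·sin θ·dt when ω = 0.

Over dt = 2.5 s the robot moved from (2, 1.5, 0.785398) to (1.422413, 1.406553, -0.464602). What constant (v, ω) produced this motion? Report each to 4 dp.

Δθ = -0.464602 − 0.785398 = -1.250000
ω = Δθ/dt = -1.250000/2.5 = -0.5000
R = Δx/(sin θ' − sin θ) = 0.5000
v = R·ω = 0.5000·-0.5000 = -0.2500

v = -0.2500, ω = -0.5000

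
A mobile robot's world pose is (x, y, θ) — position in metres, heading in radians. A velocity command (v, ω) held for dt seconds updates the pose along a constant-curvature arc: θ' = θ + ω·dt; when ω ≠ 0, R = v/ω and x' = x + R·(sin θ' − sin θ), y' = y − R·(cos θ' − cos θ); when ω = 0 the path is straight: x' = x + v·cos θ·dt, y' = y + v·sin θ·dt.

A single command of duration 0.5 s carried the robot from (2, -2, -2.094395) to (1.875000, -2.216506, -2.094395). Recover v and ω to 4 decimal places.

v = 0.5000, ω = 0.0000

Δθ = -2.094395 − -2.094395 = 0.000000
ω = Δθ/dt = 0.000000/0.5 = 0.0000
ω = 0 → v = (Δx·cos θ + Δy·sin θ)/dt = 0.5000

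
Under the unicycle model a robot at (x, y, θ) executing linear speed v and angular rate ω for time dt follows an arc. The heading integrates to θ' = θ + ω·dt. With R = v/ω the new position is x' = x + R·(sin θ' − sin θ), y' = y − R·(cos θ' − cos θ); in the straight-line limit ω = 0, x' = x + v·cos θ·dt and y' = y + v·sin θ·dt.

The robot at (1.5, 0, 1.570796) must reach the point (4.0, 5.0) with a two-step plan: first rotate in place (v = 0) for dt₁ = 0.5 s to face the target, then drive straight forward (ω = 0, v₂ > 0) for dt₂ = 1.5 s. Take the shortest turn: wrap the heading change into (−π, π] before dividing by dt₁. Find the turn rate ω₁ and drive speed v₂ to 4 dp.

ω₁ = -0.9273, v₂ = 3.7268

heading to target = atan2(5−0, 4−1.5) = 1.1071
Δθ = wrap(1.1071 − 1.5708) = -0.4636; ω₁ = Δθ/dt₁ = -0.9273
distance = √((4−1.5)² + (5−0)²) = 5.5902; v₂ = distance/dt₂ = 3.7268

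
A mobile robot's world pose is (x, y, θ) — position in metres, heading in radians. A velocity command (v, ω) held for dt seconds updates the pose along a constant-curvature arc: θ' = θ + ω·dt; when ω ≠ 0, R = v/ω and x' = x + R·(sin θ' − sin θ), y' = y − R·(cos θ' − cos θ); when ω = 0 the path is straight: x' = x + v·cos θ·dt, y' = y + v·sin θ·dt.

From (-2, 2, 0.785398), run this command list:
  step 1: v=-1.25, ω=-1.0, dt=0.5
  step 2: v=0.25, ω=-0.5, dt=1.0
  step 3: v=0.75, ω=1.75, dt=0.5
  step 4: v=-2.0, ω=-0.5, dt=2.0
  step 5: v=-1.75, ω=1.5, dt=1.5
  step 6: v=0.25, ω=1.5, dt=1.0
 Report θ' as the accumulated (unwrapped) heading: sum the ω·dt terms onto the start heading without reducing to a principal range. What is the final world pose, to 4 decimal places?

step 1: θ'=0.2854 (R=1.2500) → pose (-2.5320, 1.6844, 0.2854)
step 2: θ'=-0.2146 (R=-0.5000) → pose (-2.2847, 1.6932, -0.2146)
step 3: θ'=0.6604 (R=0.4286) → pose (-1.9305, 1.7735, 0.6604)
step 4: θ'=-0.3396 (R=4.0000) → pose (-5.7167, 1.1609, -0.3396)
step 5: θ'=1.9104 (R=-1.1667) → pose (-7.2054, -0.3277, 1.9104)
step 6: θ'=3.4104 (R=0.1667) → pose (-7.4068, -0.2226, 3.4104)

(-7.4068, -0.2226, 3.4104)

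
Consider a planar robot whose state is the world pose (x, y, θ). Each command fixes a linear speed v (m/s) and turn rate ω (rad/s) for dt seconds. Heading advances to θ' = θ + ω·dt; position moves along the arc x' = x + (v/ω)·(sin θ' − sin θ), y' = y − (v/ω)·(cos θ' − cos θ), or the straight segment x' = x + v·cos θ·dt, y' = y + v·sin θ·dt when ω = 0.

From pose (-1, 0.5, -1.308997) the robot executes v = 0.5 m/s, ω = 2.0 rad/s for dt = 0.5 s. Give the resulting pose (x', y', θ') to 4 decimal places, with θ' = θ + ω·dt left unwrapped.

(-0.8345, 0.3265, -0.3090)

θ' = -1.3090 + 2.0·0.5 = -0.3090
R = v/ω = 0.5/2.0 = 0.2500
x' = -1 + 0.2500·(sin -0.3090 − sin -1.3090) = -0.8345
y' = 0.5 − 0.2500·(cos -0.3090 − cos -1.3090) = 0.3265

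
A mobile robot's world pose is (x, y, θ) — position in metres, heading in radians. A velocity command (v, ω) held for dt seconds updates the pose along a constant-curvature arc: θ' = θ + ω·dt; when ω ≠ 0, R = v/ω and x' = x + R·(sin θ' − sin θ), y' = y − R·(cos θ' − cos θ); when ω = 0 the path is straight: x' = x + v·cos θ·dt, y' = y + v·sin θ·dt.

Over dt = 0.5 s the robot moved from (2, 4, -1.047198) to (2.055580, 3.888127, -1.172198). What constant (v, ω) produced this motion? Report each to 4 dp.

Δθ = -1.172198 − -1.047198 = -0.125000
ω = Δθ/dt = -0.125000/0.5 = -0.2500
R = −Δy/(cos θ' − cos θ) = -1.0000
v = R·ω = -1.0000·-0.2500 = 0.2500

v = 0.2500, ω = -0.2500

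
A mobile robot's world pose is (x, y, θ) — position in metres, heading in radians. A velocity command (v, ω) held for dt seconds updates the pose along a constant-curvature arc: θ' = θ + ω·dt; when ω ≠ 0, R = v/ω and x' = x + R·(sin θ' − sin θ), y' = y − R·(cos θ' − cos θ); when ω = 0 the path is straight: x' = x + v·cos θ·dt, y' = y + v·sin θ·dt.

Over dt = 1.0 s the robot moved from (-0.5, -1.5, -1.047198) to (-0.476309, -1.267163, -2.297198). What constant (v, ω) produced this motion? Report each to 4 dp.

v = -0.2500, ω = -1.2500

Δθ = -2.297198 − -1.047198 = -1.250000
ω = Δθ/dt = -1.250000/1.0 = -1.2500
R = −Δy/(cos θ' − cos θ) = 0.2000
v = R·ω = 0.2000·-1.2500 = -0.2500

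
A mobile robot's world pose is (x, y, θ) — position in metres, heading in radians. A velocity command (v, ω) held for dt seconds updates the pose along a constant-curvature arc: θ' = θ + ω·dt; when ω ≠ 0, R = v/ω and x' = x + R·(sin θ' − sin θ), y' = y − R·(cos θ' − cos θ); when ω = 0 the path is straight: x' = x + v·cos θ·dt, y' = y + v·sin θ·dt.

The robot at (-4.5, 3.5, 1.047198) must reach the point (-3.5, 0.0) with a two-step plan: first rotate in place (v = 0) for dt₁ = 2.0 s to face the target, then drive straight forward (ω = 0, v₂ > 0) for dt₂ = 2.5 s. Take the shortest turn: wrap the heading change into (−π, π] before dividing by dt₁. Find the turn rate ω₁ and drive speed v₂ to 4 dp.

ω₁ = -1.1698, v₂ = 1.4560

heading to target = atan2(0−3.5, -3.5−-4.5) = -1.2925
Δθ = wrap(-1.2925 − 1.0472) = -2.3397; ω₁ = Δθ/dt₁ = -1.1698
distance = √((-3.5−-4.5)² + (0−3.5)²) = 3.6401; v₂ = distance/dt₂ = 1.4560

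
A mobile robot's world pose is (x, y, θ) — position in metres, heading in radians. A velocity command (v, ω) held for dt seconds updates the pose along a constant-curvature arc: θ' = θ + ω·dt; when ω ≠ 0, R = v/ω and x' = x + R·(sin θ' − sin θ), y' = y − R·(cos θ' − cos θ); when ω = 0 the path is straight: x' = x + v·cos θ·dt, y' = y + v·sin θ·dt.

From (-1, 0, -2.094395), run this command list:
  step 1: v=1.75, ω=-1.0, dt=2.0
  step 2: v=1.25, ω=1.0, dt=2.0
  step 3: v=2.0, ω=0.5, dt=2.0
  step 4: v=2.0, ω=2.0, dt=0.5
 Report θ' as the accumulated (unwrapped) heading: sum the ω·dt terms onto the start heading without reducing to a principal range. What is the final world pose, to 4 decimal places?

(-5.3393, -4.6095, -0.0944)

step 1: θ'=-4.0944 (R=-1.7500) → pose (-3.9419, -0.1390, -4.0944)
step 2: θ'=-2.0944 (R=1.2500) → pose (-6.0432, -0.2382, -2.0944)
step 3: θ'=-1.0944 (R=4.0000) → pose (-6.1337, -4.0725, -1.0944)
step 4: θ'=-0.0944 (R=1.0000) → pose (-5.3393, -4.6095, -0.0944)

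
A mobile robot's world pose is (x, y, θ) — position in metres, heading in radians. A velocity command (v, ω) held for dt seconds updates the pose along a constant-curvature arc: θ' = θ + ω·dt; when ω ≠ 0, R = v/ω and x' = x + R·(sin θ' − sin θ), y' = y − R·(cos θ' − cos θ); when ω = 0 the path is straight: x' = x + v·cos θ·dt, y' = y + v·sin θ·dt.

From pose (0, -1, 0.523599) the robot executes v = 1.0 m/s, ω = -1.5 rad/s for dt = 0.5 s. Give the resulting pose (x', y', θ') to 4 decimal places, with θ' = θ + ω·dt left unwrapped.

θ' = 0.5236 + -1.5·0.5 = -0.2264
R = v/ω = 1.0/-1.5 = -0.6667
x' = 0 + -0.6667·(sin -0.2264 − sin 0.5236) = 0.4830
y' = -1 − -0.6667·(cos -0.2264 − cos 0.5236) = -0.9277

(0.4830, -0.9277, -0.2264)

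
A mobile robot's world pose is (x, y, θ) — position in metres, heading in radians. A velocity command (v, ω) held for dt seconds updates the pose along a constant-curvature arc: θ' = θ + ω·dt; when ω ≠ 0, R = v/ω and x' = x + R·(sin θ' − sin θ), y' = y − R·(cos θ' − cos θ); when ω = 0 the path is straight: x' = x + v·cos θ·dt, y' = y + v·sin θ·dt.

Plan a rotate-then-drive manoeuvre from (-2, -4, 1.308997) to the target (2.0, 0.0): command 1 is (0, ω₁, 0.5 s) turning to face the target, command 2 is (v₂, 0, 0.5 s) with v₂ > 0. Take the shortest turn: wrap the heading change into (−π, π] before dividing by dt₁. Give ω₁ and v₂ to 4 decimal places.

heading to target = atan2(0−-4, 2−-2) = 0.7854
Δθ = wrap(0.7854 − 1.3090) = -0.5236; ω₁ = Δθ/dt₁ = -1.0472
distance = √((2−-2)² + (0−-4)²) = 5.6569; v₂ = distance/dt₂ = 11.3137

ω₁ = -1.0472, v₂ = 11.3137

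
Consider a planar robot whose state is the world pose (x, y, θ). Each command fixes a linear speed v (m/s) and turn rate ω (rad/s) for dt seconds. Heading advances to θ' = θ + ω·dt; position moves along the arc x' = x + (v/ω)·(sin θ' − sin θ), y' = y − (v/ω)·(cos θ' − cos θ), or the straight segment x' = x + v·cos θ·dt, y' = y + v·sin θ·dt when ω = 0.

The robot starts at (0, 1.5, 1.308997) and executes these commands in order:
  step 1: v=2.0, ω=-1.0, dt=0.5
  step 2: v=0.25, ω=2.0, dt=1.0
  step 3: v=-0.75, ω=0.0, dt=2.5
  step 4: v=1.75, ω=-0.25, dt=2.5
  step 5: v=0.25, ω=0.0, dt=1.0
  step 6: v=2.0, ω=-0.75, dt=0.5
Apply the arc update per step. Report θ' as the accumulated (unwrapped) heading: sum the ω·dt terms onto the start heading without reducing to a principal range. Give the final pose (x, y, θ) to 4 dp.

step 1: θ'=0.8090 (R=-2.0000) → pose (0.4847, 2.3628, 0.8090)
step 2: θ'=2.8090 (R=0.1250) → pose (0.4350, 2.5672, 2.8090)
step 3: θ'=2.8090 (straight) → pose (2.2073, 1.9551, 2.8090)
step 4: θ'=2.1840 (R=-7.0000) → pose (-1.2319, 4.5430, 2.1840)
step 5: θ'=2.1840 (straight) → pose (-1.3758, 4.7475, 2.1840)
step 6: θ'=1.8090 (R=-2.6667) → pose (-1.7863, 5.6529, 1.8090)

(-1.7863, 5.6529, 1.8090)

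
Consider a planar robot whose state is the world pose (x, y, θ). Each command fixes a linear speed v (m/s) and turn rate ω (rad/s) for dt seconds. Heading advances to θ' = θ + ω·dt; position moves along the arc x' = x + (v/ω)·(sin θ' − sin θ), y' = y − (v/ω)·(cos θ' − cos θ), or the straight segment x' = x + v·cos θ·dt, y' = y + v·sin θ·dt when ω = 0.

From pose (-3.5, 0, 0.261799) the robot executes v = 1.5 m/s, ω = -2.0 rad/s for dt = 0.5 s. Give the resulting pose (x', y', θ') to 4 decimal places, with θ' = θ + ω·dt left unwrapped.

(-2.8012, -0.1697, -0.7382)

θ' = 0.2618 + -2.0·0.5 = -0.7382
R = v/ω = 1.5/-2.0 = -0.7500
x' = -3.5 + -0.7500·(sin -0.7382 − sin 0.2618) = -2.8012
y' = 0 − -0.7500·(cos -0.7382 − cos 0.2618) = -0.1697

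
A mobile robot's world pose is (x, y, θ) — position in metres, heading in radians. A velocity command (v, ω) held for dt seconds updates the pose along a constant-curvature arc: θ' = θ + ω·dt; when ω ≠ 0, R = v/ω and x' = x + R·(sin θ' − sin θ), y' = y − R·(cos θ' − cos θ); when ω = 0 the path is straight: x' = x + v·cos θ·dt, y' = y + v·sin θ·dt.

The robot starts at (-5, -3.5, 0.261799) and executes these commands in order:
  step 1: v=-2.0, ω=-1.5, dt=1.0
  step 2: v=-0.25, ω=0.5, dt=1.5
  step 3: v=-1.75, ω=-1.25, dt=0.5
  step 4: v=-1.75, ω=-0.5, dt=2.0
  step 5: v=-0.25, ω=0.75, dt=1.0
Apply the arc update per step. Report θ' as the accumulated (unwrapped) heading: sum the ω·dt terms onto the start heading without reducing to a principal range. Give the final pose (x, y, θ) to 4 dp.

(-7.2598, 1.8426, -1.3632)

step 1: θ'=-1.2382 (R=1.3333) → pose (-6.6054, -2.6474, -1.2382)
step 2: θ'=-0.4882 (R=-0.5000) → pose (-6.8434, -2.3691, -0.4882)
step 3: θ'=-1.1132 (R=1.4000) → pose (-7.4427, -1.7511, -1.1132)
step 4: θ'=-2.1132 (R=3.5000) → pose (-7.3005, 1.6018, -2.1132)
step 5: θ'=-1.3632 (R=-0.3333) → pose (-7.2598, 1.8426, -1.3632)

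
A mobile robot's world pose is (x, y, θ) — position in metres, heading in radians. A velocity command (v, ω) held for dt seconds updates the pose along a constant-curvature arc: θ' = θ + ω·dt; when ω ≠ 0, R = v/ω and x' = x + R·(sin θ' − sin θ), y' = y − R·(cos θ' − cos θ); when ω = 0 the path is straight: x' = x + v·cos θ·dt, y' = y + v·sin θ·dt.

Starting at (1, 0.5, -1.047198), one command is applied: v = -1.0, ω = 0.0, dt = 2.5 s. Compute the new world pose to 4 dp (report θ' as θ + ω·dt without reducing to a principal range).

(-0.2500, 2.6651, -1.0472)

θ' = -1.0472 + 0.0·2.5 = -1.0472
ω = 0 → straight: x' = 1 + -1.0·cos(-1.0472)·2.5 = -0.2500
y' = 0.5 + -1.0·sin(-1.0472)·2.5 = 2.6651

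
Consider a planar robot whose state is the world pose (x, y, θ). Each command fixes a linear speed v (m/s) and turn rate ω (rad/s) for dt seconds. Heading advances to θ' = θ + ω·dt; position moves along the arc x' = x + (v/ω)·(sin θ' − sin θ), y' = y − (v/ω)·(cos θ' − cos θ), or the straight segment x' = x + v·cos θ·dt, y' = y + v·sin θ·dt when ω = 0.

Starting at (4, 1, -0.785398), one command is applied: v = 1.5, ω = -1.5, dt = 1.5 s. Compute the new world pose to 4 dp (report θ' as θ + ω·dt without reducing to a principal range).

(3.3989, -0.7015, -3.0354)

θ' = -0.7854 + -1.5·1.5 = -3.0354
R = v/ω = 1.5/-1.5 = -1.0000
x' = 4 + -1.0000·(sin -3.0354 − sin -0.7854) = 3.3989
y' = 1 − -1.0000·(cos -3.0354 − cos -0.7854) = -0.7015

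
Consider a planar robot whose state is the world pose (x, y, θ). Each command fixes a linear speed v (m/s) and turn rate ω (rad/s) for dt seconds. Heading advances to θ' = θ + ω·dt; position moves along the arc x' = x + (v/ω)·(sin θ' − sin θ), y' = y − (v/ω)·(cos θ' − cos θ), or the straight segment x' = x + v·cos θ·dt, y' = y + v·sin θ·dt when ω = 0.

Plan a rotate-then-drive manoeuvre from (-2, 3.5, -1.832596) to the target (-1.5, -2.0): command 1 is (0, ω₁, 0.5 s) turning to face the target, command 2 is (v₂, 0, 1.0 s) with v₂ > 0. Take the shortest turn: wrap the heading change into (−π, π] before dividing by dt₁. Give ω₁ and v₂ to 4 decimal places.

heading to target = atan2(-2−3.5, -1.5−-2) = -1.4801
Δθ = wrap(-1.4801 − -1.8326) = 0.3525; ω₁ = Δθ/dt₁ = 0.7049
distance = √((-1.5−-2)² + (-2−3.5)²) = 5.5227; v₂ = distance/dt₂ = 5.5227

ω₁ = 0.7049, v₂ = 5.5227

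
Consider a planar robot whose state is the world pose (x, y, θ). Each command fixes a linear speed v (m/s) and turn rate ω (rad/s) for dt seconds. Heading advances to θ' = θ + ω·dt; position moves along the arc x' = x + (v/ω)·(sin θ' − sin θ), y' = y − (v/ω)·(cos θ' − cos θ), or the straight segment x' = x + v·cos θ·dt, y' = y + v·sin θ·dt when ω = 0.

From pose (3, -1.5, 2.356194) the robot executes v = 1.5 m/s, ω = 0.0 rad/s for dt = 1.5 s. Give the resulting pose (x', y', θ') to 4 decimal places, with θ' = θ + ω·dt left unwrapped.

(1.4090, 0.0910, 2.3562)

θ' = 2.3562 + 0.0·1.5 = 2.3562
ω = 0 → straight: x' = 3 + 1.5·cos(2.3562)·1.5 = 1.4090
y' = -1.5 + 1.5·sin(2.3562)·1.5 = 0.0910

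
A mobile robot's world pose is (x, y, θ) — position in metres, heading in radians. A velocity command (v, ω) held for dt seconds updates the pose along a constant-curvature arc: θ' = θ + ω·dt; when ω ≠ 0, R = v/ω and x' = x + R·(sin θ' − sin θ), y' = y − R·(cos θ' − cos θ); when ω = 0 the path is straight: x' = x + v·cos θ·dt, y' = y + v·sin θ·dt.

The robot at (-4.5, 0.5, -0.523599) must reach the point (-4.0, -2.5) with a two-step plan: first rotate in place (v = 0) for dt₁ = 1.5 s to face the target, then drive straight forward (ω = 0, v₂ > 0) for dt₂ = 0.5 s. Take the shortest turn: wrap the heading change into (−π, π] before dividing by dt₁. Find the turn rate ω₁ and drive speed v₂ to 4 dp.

heading to target = atan2(-2.5−0.5, -4−-4.5) = -1.4056
Δθ = wrap(-1.4056 − -0.5236) = -0.8820; ω₁ = Δθ/dt₁ = -0.5880
distance = √((-4−-4.5)² + (-2.5−0.5)²) = 3.0414; v₂ = distance/dt₂ = 6.0828

ω₁ = -0.5880, v₂ = 6.0828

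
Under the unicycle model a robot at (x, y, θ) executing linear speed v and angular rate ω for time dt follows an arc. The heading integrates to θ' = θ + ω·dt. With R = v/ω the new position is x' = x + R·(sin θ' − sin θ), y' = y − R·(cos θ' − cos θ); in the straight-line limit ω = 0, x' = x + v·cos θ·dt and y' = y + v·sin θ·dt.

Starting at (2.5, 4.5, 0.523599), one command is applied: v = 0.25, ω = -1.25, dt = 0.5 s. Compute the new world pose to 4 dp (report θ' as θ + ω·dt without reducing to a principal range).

θ' = 0.5236 + -1.25·0.5 = -0.1014
R = v/ω = 0.25/-1.25 = -0.2000
x' = 2.5 + -0.2000·(sin -0.1014 − sin 0.5236) = 2.6202
y' = 4.5 − -0.2000·(cos -0.1014 − cos 0.5236) = 4.5258

(2.6202, 4.5258, -0.1014)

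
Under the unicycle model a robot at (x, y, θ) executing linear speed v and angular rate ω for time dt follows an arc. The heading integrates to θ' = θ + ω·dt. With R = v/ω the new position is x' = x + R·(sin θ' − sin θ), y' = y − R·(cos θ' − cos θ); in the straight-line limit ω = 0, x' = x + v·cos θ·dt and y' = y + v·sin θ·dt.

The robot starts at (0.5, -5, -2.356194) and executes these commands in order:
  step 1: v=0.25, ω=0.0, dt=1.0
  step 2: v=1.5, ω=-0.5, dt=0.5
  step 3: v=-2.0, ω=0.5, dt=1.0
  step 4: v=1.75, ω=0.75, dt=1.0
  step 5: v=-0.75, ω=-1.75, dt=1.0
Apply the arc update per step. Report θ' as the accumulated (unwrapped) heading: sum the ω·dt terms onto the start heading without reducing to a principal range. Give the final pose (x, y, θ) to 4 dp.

(1.2626, -5.4039, -3.1062)

step 1: θ'=-2.3562 (straight) → pose (0.3232, -5.1768, -2.3562)
step 2: θ'=-2.6062 (R=-3.0000) → pose (-0.2675, -5.6357, -2.6062)
step 3: θ'=-2.1062 (R=-4.0000) → pose (1.1320, -4.2361, -2.1062)
step 4: θ'=-1.3562 (R=2.3333) → pose (0.8590, -5.9235, -1.3562)
step 5: θ'=-3.1062 (R=0.4286) → pose (1.2626, -5.4039, -3.1062)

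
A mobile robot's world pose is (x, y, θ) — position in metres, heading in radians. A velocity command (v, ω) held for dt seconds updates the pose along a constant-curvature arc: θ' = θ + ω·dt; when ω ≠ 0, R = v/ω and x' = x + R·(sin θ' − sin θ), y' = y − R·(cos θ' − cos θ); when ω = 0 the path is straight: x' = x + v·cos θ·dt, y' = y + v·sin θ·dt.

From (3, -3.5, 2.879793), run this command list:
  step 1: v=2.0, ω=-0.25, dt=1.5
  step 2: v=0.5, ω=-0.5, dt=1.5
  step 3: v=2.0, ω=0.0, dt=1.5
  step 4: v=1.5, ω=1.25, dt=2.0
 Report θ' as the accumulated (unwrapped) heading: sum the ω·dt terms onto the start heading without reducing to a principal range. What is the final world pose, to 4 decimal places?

step 1: θ'=2.5048 (R=-8.0000) → pose (0.3136, -2.2046, 2.5048)
step 2: θ'=1.7548 (R=-1.0000) → pose (-0.0749, -1.5836, 1.7548)
step 3: θ'=1.7548 (straight) → pose (-0.6238, 1.3658, 1.7548)
step 4: θ'=4.2548 (R=1.2000) → pose (-2.8801, 1.6764, 4.2548)

(-2.8801, 1.6764, 4.2548)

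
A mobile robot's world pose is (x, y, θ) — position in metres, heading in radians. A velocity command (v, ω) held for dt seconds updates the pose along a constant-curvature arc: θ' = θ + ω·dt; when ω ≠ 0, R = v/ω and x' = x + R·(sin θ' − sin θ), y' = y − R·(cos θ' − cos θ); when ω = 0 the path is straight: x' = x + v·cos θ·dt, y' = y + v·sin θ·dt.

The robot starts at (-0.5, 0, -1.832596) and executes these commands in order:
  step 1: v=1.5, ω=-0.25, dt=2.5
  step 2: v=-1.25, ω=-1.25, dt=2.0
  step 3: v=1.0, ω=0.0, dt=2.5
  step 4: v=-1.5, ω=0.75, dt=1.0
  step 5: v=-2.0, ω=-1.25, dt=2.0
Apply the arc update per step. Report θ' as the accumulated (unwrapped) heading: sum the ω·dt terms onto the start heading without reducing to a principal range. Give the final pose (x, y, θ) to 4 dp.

(-2.1650, -5.3746, -6.7076)

step 1: θ'=-2.4576 (R=-6.0000) → pose (-2.5042, -3.0974, -2.4576)
step 2: θ'=-4.9576 (R=1.0000) → pose (-0.9022, -4.1152, -4.9576)
step 3: θ'=-4.9576 (straight) → pose (-0.2953, -1.6900, -4.9576)
step 4: θ'=-4.2076 (R=-2.0000) → pose (-0.1057, -3.1428, -4.2076)
step 5: θ'=-6.7076 (R=1.6000) → pose (-2.1650, -5.3746, -6.7076)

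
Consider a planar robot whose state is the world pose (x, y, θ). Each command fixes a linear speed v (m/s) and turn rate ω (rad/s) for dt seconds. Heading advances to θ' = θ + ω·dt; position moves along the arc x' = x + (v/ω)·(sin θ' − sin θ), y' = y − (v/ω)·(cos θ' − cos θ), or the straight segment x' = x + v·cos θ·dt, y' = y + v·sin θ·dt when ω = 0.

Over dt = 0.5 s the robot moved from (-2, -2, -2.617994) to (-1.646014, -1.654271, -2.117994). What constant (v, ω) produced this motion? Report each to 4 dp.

Δθ = -2.117994 − -2.617994 = 0.500000
ω = Δθ/dt = 0.500000/0.5 = 1.0000
R = Δx/(sin θ' − sin θ) = -1.0000
v = R·ω = -1.0000·1.0000 = -1.0000

v = -1.0000, ω = 1.0000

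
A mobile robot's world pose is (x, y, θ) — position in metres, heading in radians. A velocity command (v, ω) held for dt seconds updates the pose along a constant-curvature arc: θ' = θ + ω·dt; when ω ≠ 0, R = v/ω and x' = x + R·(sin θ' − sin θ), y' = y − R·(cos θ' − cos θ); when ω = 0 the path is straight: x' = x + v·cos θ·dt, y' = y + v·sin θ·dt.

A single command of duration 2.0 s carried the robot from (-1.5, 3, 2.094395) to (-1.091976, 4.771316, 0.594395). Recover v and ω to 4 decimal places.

v = 1.0000, ω = -0.7500

Δθ = 0.594395 − 2.094395 = -1.500000
ω = Δθ/dt = -1.500000/2.0 = -0.7500
R = −Δy/(cos θ' − cos θ) = -1.3333
v = R·ω = -1.3333·-0.7500 = 1.0000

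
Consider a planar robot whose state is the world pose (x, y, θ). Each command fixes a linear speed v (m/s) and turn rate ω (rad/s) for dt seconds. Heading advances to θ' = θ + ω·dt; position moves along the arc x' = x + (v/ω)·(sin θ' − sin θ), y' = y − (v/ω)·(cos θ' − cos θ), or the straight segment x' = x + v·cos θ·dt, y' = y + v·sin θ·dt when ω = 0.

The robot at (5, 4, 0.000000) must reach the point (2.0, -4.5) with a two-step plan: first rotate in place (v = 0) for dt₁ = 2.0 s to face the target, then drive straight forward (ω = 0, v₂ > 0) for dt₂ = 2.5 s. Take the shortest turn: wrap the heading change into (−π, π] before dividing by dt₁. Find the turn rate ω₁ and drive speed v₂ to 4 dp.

ω₁ = -0.9550, v₂ = 3.6056

heading to target = atan2(-4.5−4, 2−5) = -1.9101
Δθ = wrap(-1.9101 − 0.0000) = -1.9101; ω₁ = Δθ/dt₁ = -0.9550
distance = √((2−5)² + (-4.5−4)²) = 9.0139; v₂ = distance/dt₂ = 3.6056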